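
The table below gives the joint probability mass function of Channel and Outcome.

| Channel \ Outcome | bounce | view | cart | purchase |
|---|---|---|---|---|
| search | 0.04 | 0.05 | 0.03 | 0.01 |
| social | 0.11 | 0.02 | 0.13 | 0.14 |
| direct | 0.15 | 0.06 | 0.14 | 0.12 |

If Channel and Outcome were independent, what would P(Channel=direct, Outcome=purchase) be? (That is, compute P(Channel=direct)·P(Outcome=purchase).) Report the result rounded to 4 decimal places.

P(Channel=direct) = 0.15 + 0.06 + 0.14 + 0.12 = 0.47.
P(Outcome=purchase) = 0.01 + 0.14 + 0.12 = 0.27.
Product: 0.47 × 0.27 = 0.1269.

0.1269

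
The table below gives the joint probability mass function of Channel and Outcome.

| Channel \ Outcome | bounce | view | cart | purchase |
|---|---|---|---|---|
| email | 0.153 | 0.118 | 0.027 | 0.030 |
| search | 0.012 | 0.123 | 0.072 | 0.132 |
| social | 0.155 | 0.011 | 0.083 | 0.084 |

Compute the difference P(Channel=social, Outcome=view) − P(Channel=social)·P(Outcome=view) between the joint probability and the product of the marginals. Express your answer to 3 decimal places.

-0.073

P(Channel=social) = 0.155 + 0.011 + 0.083 + 0.084 = 0.333.
P(Outcome=view) = 0.118 + 0.123 + 0.011 = 0.252.
P(Channel=social, Outcome=view) − P(Channel=social)P(Outcome=view) = 0.011 − 0.333×0.252 = -0.073.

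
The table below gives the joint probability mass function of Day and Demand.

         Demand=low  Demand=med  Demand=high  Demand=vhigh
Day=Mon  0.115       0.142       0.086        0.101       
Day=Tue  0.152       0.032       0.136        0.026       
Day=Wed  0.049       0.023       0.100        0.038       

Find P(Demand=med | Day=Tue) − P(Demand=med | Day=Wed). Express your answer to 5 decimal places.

P(Day=Tue) = 0.152 + 0.032 + 0.136 + 0.026 = 0.346; P(Demand=med | Day=Tue) = 0.032/0.346 = 0.092486.
P(Day=Wed) = 0.049 + 0.023 + 0.100 + 0.038 = 0.210; P(Demand=med | Day=Wed) = 0.023/0.210 = 0.109524.
Difference = -0.01704.

-0.01704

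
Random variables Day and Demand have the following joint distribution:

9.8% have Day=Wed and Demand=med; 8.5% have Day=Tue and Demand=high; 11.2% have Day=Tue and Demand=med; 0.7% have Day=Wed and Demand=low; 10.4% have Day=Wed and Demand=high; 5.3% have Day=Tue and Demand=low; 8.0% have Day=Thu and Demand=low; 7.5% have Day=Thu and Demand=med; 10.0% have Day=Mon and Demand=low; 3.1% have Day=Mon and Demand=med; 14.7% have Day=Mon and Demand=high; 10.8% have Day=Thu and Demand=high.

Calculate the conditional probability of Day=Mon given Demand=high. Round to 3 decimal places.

P(Demand=high) = 0.147 + 0.085 + 0.104 + 0.108 = 0.444.
P(Day=Mon | Demand=high) = 0.147/0.444 = 0.331.

0.331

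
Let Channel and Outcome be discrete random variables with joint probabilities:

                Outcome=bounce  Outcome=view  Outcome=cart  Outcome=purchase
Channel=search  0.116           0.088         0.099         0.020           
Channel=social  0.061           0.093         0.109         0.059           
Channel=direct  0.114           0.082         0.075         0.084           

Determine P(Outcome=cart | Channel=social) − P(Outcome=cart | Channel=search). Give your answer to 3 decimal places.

0.032

P(Channel=social) = 0.061 + 0.093 + 0.109 + 0.059 = 0.322; P(Outcome=cart | Channel=social) = 0.109/0.322 = 0.3385.
P(Channel=search) = 0.116 + 0.088 + 0.099 + 0.020 = 0.323; P(Outcome=cart | Channel=search) = 0.099/0.323 = 0.3065.
Difference = 0.032.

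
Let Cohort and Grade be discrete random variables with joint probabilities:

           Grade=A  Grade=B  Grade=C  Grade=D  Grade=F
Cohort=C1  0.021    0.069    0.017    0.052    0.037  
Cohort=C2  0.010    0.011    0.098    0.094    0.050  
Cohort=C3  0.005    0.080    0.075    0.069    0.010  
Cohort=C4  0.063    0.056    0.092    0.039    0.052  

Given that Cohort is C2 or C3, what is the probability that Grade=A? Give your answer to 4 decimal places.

P(Cohort=C2) = 0.010 + 0.011 + 0.098 + 0.094 + 0.050 = 0.263.
P(Cohort=C3) = 0.005 + 0.080 + 0.075 + 0.069 + 0.010 = 0.239.
P(Cohort ∈ {C2, C3}) = 0.263 + 0.239 = 0.502; P(Grade=A, Cohort ∈ {C2, C3}) = 0.010 + 0.005 = 0.015.
P(Grade=A | Cohort ∈ {C2, C3}) = 0.015/0.502 = 0.0299.

0.0299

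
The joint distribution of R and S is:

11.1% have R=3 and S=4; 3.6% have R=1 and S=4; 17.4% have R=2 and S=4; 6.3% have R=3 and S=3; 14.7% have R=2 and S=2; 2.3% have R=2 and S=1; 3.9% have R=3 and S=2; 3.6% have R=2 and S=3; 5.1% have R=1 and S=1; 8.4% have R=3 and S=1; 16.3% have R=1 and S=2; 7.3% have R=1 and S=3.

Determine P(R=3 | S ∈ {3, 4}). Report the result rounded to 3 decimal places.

P(S=3) = 0.073 + 0.036 + 0.063 = 0.172.
P(S=4) = 0.036 + 0.174 + 0.111 = 0.321.
P(S ∈ {3, 4}) = 0.172 + 0.321 = 0.493; P(R=3, S ∈ {3, 4}) = 0.063 + 0.111 = 0.174.
P(R=3 | S ∈ {3, 4}) = 0.174/0.493 = 0.353.

0.353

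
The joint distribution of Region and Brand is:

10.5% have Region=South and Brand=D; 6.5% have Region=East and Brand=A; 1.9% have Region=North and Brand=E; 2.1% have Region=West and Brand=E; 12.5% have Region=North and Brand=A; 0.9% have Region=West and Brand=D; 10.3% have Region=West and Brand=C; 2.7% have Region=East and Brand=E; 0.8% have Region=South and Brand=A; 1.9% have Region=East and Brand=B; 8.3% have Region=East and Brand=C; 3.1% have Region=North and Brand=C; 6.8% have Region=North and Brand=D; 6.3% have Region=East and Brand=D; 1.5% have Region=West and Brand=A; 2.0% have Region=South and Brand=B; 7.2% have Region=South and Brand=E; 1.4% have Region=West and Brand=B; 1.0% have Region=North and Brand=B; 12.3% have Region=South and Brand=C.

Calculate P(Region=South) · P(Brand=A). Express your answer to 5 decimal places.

P(Region=South) = 0.008 + 0.020 + 0.123 + 0.105 + 0.072 = 0.328.
P(Brand=A) = 0.125 + 0.008 + 0.065 + 0.015 = 0.213.
Product: 0.328 × 0.213 = 0.06986.

0.06986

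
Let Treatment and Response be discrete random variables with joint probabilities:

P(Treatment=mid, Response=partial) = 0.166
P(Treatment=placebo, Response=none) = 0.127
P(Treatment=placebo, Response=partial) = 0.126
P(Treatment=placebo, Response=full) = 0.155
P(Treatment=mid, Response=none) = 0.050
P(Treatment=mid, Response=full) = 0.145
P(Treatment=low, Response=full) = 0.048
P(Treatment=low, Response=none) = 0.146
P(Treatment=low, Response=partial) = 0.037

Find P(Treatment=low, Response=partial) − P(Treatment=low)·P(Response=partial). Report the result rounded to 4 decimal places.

-0.0390

P(Treatment=low) = 0.146 + 0.037 + 0.048 = 0.231.
P(Response=partial) = 0.126 + 0.037 + 0.166 = 0.329.
P(Treatment=low, Response=partial) − P(Treatment=low)P(Response=partial) = 0.037 − 0.231×0.329 = -0.0390.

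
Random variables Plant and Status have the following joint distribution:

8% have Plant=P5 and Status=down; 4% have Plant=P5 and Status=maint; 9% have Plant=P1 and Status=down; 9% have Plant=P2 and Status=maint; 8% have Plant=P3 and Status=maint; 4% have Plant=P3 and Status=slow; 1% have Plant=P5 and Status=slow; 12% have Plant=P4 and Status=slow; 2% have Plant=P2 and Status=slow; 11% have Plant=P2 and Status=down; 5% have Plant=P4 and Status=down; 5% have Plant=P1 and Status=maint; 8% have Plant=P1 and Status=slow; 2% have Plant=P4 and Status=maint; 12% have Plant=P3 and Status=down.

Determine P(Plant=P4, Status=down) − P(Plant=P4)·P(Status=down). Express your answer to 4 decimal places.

-0.0355

P(Plant=P4) = 0.12 + 0.05 + 0.02 = 0.19.
P(Status=down) = 0.09 + 0.11 + 0.12 + 0.05 + 0.08 = 0.45.
P(Plant=P4, Status=down) − P(Plant=P4)P(Status=down) = 0.05 − 0.19×0.45 = -0.0355.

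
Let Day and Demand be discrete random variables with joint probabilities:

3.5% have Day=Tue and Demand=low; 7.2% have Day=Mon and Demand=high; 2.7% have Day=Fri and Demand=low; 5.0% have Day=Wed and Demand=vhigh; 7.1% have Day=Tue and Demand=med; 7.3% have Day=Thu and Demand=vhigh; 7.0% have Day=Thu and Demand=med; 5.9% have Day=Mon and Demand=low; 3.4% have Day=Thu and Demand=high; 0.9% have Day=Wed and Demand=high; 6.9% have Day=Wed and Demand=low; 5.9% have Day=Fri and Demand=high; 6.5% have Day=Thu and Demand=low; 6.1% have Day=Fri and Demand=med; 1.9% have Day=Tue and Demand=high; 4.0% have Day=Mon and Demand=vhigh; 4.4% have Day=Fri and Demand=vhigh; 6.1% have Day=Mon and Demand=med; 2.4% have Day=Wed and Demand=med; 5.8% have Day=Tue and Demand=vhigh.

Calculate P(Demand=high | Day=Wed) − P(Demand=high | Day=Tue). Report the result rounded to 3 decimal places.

-0.045

P(Day=Wed) = 0.069 + 0.024 + 0.009 + 0.050 = 0.152; P(Demand=high | Day=Wed) = 0.009/0.152 = 0.0592.
P(Day=Tue) = 0.035 + 0.071 + 0.019 + 0.058 = 0.183; P(Demand=high | Day=Tue) = 0.019/0.183 = 0.1038.
Difference = -0.045.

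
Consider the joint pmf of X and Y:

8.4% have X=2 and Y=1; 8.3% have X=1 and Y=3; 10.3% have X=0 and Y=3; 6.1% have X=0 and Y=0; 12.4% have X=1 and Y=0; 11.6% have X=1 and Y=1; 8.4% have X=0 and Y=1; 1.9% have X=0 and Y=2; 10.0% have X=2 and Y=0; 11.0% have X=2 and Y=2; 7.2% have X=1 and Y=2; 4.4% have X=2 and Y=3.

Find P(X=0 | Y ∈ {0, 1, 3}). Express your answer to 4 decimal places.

P(Y=0) = 0.061 + 0.124 + 0.100 = 0.285.
P(Y=1) = 0.084 + 0.116 + 0.084 = 0.284.
P(Y=3) = 0.103 + 0.083 + 0.044 = 0.230.
P(Y ∈ {0, 1, 3}) = 0.285 + 0.284 + 0.230 = 0.799; P(X=0, Y ∈ {0, 1, 3}) = 0.061 + 0.084 + 0.103 = 0.248.
P(X=0 | Y ∈ {0, 1, 3}) = 0.248/0.799 = 0.3104.

0.3104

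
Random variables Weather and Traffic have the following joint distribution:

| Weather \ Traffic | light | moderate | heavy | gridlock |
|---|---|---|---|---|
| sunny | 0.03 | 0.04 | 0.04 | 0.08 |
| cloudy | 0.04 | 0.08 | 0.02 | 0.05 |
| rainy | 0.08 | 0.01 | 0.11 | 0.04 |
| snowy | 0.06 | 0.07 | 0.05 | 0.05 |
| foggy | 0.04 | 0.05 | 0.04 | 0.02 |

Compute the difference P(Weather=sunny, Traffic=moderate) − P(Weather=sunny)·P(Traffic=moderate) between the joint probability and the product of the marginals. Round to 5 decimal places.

-0.00750

P(Weather=sunny) = 0.03 + 0.04 + 0.04 + 0.08 = 0.19.
P(Traffic=moderate) = 0.04 + 0.08 + 0.01 + 0.07 + 0.05 = 0.25.
P(Weather=sunny, Traffic=moderate) − P(Weather=sunny)P(Traffic=moderate) = 0.04 − 0.19×0.25 = -0.00750.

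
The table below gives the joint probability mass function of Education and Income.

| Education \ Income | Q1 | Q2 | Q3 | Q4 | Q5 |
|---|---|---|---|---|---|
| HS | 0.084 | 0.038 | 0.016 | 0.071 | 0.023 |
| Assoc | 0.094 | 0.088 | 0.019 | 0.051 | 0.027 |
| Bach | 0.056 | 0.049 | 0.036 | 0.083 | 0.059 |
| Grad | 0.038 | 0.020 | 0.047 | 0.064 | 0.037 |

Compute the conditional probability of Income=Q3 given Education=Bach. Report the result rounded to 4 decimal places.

P(Education=Bach) = 0.056 + 0.049 + 0.036 + 0.083 + 0.059 = 0.283.
P(Income=Q3 | Education=Bach) = 0.036/0.283 = 0.1272.

0.1272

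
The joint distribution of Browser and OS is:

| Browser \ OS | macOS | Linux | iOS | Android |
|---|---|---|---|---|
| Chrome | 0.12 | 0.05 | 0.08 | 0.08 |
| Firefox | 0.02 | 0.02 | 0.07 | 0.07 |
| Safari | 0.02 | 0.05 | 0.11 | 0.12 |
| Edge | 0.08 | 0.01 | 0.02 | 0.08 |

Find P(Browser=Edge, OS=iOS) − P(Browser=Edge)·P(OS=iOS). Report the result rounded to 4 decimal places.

-0.0332

P(Browser=Edge) = 0.08 + 0.01 + 0.02 + 0.08 = 0.19.
P(OS=iOS) = 0.08 + 0.07 + 0.11 + 0.02 = 0.28.
P(Browser=Edge, OS=iOS) − P(Browser=Edge)P(OS=iOS) = 0.02 − 0.19×0.28 = -0.0332.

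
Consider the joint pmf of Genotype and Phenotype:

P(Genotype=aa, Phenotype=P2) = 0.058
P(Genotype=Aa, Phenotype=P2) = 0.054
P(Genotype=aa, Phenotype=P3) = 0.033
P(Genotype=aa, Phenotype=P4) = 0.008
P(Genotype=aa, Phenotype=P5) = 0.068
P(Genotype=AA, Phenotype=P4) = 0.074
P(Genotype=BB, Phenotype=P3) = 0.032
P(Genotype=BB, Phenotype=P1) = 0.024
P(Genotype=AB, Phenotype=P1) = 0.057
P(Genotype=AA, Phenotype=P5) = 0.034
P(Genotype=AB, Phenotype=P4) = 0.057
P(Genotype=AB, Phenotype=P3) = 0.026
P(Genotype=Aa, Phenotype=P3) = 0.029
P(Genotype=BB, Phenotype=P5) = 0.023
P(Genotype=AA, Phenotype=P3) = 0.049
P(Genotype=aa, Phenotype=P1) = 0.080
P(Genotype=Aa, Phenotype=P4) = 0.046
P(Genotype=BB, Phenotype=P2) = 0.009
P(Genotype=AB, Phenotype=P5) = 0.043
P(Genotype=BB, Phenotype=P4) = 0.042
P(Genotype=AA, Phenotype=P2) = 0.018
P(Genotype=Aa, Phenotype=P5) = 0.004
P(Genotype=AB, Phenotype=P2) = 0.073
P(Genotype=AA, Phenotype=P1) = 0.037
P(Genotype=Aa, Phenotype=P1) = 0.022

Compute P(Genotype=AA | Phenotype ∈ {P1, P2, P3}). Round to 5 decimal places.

0.17304

P(Phenotype=P1) = 0.037 + 0.022 + 0.080 + 0.057 + 0.024 = 0.220.
P(Phenotype=P2) = 0.018 + 0.054 + 0.058 + 0.073 + 0.009 = 0.212.
P(Phenotype=P3) = 0.049 + 0.029 + 0.033 + 0.026 + 0.032 = 0.169.
P(Phenotype ∈ {P1, P2, P3}) = 0.220 + 0.212 + 0.169 = 0.601; P(Genotype=AA, Phenotype ∈ {P1, P2, P3}) = 0.037 + 0.018 + 0.049 = 0.104.
P(Genotype=AA | Phenotype ∈ {P1, P2, P3}) = 0.104/0.601 = 0.17304.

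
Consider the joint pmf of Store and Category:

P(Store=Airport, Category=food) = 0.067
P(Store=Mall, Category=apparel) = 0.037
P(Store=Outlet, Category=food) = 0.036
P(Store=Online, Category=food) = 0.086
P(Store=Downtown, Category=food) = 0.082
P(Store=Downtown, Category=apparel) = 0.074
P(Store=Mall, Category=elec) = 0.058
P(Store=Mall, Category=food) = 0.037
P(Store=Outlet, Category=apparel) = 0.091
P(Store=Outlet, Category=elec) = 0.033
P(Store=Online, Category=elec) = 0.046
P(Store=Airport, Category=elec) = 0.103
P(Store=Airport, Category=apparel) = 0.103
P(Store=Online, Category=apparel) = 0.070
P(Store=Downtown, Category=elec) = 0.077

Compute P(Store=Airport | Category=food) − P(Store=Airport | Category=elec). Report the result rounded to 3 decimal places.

P(Category=food) = 0.082 + 0.037 + 0.067 + 0.036 + 0.086 = 0.308; P(Store=Airport | Category=food) = 0.067/0.308 = 0.2175.
P(Category=elec) = 0.077 + 0.058 + 0.103 + 0.033 + 0.046 = 0.317; P(Store=Airport | Category=elec) = 0.103/0.317 = 0.3249.
Difference = -0.107.

-0.107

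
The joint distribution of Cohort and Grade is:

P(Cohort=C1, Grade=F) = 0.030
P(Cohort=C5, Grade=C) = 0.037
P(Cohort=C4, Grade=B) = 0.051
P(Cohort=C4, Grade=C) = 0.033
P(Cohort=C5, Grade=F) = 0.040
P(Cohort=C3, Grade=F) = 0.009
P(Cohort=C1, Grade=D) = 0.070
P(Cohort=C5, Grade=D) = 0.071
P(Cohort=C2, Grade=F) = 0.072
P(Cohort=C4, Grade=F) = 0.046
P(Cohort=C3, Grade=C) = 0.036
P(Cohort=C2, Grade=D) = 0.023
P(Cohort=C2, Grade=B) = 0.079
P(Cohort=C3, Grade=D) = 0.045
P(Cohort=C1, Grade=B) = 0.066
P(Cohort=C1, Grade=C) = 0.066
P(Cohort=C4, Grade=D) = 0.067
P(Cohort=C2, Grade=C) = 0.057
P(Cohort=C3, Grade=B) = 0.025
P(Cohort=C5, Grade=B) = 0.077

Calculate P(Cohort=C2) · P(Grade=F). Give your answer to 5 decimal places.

P(Cohort=C2) = 0.079 + 0.057 + 0.023 + 0.072 = 0.231.
P(Grade=F) = 0.030 + 0.072 + 0.009 + 0.046 + 0.040 = 0.197.
Product: 0.231 × 0.197 = 0.04551.

0.04551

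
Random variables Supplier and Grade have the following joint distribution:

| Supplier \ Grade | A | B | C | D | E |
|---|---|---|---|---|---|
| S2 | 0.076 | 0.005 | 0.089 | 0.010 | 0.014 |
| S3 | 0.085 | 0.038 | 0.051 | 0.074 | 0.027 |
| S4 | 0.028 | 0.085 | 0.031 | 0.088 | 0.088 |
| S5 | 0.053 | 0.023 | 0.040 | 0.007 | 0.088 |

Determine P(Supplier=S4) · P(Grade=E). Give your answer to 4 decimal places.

0.0694

P(Supplier=S4) = 0.028 + 0.085 + 0.031 + 0.088 + 0.088 = 0.320.
P(Grade=E) = 0.014 + 0.027 + 0.088 + 0.088 = 0.217.
Product: 0.320 × 0.217 = 0.0694.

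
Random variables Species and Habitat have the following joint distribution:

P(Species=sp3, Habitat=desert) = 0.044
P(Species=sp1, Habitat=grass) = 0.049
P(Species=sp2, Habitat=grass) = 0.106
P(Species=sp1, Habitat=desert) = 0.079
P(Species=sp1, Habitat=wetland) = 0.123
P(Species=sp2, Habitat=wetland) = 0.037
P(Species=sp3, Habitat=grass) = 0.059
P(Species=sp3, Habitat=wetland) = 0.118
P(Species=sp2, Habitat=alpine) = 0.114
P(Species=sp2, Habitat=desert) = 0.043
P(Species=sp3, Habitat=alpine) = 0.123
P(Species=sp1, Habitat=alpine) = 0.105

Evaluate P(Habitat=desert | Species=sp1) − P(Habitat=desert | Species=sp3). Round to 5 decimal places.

P(Species=sp1) = 0.049 + 0.123 + 0.079 + 0.105 = 0.356; P(Habitat=desert | Species=sp1) = 0.079/0.356 = 0.221910.
P(Species=sp3) = 0.059 + 0.118 + 0.044 + 0.123 = 0.344; P(Habitat=desert | Species=sp3) = 0.044/0.344 = 0.127907.
Difference = 0.09400.

0.09400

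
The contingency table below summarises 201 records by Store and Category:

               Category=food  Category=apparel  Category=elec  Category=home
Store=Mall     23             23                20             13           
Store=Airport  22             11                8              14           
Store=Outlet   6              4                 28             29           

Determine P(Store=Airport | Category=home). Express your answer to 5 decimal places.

0.25000

Total with Category=home: 13 + 14 + 29 = 56.
P(Store=Airport | Category=home) = 14/56 = 0.25000.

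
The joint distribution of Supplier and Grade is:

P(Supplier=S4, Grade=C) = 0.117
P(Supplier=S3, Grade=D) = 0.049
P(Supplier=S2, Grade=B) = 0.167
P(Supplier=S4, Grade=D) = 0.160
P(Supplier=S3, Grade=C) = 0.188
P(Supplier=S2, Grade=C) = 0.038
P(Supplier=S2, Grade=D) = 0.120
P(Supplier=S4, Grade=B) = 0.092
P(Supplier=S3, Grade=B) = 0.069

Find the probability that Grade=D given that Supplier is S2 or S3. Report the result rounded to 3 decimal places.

P(Supplier=S2) = 0.167 + 0.038 + 0.120 = 0.325.
P(Supplier=S3) = 0.069 + 0.188 + 0.049 = 0.306.
P(Supplier ∈ {S2, S3}) = 0.325 + 0.306 = 0.631; P(Grade=D, Supplier ∈ {S2, S3}) = 0.120 + 0.049 = 0.169.
P(Grade=D | Supplier ∈ {S2, S3}) = 0.169/0.631 = 0.268.

0.268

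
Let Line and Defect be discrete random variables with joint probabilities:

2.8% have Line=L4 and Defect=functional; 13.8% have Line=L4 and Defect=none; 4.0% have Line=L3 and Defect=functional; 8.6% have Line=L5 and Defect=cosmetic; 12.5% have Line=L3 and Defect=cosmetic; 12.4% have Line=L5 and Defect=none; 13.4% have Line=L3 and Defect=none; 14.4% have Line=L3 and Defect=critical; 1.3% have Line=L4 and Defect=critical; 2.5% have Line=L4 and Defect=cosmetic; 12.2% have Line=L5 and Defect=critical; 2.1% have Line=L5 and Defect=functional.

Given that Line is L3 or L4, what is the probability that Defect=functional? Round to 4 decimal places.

0.1051

P(Line=L3) = 0.134 + 0.125 + 0.040 + 0.144 = 0.443.
P(Line=L4) = 0.138 + 0.025 + 0.028 + 0.013 = 0.204.
P(Line ∈ {L3, L4}) = 0.443 + 0.204 = 0.647; P(Defect=functional, Line ∈ {L3, L4}) = 0.040 + 0.028 = 0.068.
P(Defect=functional | Line ∈ {L3, L4}) = 0.068/0.647 = 0.1051.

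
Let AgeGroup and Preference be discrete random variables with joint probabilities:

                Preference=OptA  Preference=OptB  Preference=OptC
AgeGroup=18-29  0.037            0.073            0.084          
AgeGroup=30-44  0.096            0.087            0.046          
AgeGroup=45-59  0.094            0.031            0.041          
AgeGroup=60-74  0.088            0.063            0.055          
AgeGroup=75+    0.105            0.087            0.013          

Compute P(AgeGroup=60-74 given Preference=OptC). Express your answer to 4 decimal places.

0.2301

P(Preference=OptC) = 0.084 + 0.046 + 0.041 + 0.055 + 0.013 = 0.239.
P(AgeGroup=60-74 | Preference=OptC) = 0.055/0.239 = 0.2301.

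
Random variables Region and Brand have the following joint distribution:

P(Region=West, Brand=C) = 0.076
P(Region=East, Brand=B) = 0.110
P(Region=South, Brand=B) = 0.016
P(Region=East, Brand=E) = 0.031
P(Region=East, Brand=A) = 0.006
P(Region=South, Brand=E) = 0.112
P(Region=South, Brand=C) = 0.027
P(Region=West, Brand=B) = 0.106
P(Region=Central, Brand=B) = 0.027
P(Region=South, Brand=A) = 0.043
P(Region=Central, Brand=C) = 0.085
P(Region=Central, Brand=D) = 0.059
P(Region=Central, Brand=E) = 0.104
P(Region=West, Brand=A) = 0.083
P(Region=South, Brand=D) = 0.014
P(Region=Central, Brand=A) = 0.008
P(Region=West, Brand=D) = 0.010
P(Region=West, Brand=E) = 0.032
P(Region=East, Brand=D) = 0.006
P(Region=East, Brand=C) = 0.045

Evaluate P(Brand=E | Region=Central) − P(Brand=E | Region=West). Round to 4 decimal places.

P(Region=Central) = 0.008 + 0.027 + 0.085 + 0.059 + 0.104 = 0.283; P(Brand=E | Region=Central) = 0.104/0.283 = 0.36749.
P(Region=West) = 0.083 + 0.106 + 0.076 + 0.010 + 0.032 = 0.307; P(Brand=E | Region=West) = 0.032/0.307 = 0.10423.
Difference = 0.2633.

0.2633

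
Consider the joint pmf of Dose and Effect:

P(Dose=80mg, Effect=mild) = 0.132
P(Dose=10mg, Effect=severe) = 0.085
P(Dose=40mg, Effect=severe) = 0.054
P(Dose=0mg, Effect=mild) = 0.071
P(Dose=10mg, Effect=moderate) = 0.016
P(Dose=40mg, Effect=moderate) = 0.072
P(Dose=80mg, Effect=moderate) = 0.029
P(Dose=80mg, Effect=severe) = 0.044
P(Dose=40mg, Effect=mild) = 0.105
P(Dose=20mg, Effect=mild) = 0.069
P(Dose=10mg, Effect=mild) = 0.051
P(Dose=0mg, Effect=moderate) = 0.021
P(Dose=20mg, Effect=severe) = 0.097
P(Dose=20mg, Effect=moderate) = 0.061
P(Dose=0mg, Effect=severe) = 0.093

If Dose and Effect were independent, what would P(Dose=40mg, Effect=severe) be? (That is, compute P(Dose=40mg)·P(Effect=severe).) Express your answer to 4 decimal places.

0.0862

P(Dose=40mg) = 0.105 + 0.072 + 0.054 = 0.231.
P(Effect=severe) = 0.093 + 0.085 + 0.097 + 0.054 + 0.044 = 0.373.
Product: 0.231 × 0.373 = 0.0862.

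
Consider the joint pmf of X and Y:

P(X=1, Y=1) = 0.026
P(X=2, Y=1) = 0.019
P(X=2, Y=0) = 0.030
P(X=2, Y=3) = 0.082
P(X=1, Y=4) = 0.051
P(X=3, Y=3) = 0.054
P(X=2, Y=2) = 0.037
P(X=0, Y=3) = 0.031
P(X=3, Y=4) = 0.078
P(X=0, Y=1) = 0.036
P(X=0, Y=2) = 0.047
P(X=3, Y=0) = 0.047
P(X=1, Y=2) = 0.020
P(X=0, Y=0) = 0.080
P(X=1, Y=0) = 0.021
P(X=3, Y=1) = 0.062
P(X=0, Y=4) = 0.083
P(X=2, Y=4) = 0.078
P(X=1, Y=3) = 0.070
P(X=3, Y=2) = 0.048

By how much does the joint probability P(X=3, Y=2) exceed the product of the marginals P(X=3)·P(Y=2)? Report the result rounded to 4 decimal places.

P(X=3) = 0.047 + 0.062 + 0.048 + 0.054 + 0.078 = 0.289.
P(Y=2) = 0.047 + 0.020 + 0.037 + 0.048 = 0.152.
P(X=3, Y=2) − P(X=3)P(Y=2) = 0.048 − 0.289×0.152 = 0.0041.

0.0041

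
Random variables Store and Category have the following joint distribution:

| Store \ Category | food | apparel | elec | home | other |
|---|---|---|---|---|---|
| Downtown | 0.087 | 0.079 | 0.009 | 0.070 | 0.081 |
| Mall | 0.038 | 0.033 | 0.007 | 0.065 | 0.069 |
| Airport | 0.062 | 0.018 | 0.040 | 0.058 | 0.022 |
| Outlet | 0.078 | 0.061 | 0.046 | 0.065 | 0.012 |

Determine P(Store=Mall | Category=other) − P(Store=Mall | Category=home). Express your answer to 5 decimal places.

P(Category=other) = 0.081 + 0.069 + 0.022 + 0.012 = 0.184; P(Store=Mall | Category=other) = 0.069/0.184 = 0.375000.
P(Category=home) = 0.070 + 0.065 + 0.058 + 0.065 = 0.258; P(Store=Mall | Category=home) = 0.065/0.258 = 0.251938.
Difference = 0.12306.

0.12306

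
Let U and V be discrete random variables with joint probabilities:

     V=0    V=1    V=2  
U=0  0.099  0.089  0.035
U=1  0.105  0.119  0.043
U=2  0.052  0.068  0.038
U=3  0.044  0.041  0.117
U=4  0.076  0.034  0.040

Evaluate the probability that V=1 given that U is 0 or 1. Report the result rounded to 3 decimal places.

0.424

P(U=0) = 0.099 + 0.089 + 0.035 = 0.223.
P(U=1) = 0.105 + 0.119 + 0.043 = 0.267.
P(U ∈ {0, 1}) = 0.223 + 0.267 = 0.490; P(V=1, U ∈ {0, 1}) = 0.089 + 0.119 = 0.208.
P(V=1 | U ∈ {0, 1}) = 0.208/0.490 = 0.424.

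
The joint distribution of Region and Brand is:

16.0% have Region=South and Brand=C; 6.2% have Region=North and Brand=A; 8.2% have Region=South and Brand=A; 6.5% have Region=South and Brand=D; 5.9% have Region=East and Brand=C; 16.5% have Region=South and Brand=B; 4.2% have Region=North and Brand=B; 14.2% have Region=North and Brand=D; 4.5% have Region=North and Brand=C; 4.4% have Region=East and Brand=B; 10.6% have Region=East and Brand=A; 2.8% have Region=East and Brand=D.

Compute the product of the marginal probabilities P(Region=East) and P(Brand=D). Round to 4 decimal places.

P(Region=East) = 0.106 + 0.044 + 0.059 + 0.028 = 0.237.
P(Brand=D) = 0.142 + 0.065 + 0.028 = 0.235.
Product: 0.237 × 0.235 = 0.0557.

0.0557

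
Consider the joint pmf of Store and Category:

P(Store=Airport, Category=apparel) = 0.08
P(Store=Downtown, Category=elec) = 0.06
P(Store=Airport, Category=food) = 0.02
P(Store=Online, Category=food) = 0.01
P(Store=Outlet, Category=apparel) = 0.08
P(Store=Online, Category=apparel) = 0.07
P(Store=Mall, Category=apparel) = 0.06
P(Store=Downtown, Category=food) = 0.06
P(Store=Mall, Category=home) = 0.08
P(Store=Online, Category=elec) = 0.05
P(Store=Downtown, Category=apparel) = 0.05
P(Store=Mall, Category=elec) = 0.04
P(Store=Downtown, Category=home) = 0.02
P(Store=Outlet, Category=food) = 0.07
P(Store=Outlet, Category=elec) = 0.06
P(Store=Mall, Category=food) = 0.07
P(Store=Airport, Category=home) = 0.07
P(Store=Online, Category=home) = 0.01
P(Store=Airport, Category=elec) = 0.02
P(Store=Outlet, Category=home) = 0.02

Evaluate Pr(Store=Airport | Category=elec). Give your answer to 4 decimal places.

0.0870

P(Category=elec) = 0.06 + 0.04 + 0.02 + 0.06 + 0.05 = 0.23.
P(Store=Airport | Category=elec) = 0.02/0.23 = 0.0870.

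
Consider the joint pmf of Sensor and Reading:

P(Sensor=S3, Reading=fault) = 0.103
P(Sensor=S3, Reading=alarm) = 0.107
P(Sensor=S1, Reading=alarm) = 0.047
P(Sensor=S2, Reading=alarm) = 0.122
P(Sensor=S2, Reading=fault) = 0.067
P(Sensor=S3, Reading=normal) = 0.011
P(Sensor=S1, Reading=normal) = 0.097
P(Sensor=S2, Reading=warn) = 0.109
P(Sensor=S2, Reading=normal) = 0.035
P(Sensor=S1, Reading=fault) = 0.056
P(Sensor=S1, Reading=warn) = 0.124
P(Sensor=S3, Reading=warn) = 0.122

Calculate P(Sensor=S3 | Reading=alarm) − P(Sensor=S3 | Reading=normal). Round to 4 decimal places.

0.3108

P(Reading=alarm) = 0.047 + 0.122 + 0.107 = 0.276; P(Sensor=S3 | Reading=alarm) = 0.107/0.276 = 0.38768.
P(Reading=normal) = 0.097 + 0.035 + 0.011 = 0.143; P(Sensor=S3 | Reading=normal) = 0.011/0.143 = 0.07692.
Difference = 0.3108.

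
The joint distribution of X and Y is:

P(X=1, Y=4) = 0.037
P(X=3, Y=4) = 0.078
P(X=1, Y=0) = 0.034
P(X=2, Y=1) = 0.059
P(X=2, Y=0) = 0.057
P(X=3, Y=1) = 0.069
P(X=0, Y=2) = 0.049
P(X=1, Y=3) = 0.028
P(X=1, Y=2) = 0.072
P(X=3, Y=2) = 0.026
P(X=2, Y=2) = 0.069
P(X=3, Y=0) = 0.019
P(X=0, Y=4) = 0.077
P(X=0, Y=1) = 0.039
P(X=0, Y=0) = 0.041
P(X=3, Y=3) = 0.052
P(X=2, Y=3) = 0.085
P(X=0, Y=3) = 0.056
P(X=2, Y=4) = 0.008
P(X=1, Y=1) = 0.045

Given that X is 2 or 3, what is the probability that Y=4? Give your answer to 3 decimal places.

P(X=2) = 0.057 + 0.059 + 0.069 + 0.085 + 0.008 = 0.278.
P(X=3) = 0.019 + 0.069 + 0.026 + 0.052 + 0.078 = 0.244.
P(X ∈ {2, 3}) = 0.278 + 0.244 = 0.522; P(Y=4, X ∈ {2, 3}) = 0.008 + 0.078 = 0.086.
P(Y=4 | X ∈ {2, 3}) = 0.086/0.522 = 0.165.

0.165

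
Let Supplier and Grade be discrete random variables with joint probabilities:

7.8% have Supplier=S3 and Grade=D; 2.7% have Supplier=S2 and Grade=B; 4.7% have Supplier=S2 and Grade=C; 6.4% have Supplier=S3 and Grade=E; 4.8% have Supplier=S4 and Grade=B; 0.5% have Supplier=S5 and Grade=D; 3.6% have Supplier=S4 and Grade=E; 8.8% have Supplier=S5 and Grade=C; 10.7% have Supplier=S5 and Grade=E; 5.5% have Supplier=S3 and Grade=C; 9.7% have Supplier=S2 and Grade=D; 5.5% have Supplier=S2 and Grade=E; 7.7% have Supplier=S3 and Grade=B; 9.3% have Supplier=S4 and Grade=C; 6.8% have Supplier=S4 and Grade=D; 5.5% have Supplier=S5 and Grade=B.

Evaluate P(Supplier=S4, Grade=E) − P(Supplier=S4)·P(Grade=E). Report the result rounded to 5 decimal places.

P(Supplier=S4) = 0.048 + 0.093 + 0.068 + 0.036 = 0.245.
P(Grade=E) = 0.055 + 0.064 + 0.036 + 0.107 = 0.262.
P(Supplier=S4, Grade=E) − P(Supplier=S4)P(Grade=E) = 0.036 − 0.245×0.262 = -0.02819.

-0.02819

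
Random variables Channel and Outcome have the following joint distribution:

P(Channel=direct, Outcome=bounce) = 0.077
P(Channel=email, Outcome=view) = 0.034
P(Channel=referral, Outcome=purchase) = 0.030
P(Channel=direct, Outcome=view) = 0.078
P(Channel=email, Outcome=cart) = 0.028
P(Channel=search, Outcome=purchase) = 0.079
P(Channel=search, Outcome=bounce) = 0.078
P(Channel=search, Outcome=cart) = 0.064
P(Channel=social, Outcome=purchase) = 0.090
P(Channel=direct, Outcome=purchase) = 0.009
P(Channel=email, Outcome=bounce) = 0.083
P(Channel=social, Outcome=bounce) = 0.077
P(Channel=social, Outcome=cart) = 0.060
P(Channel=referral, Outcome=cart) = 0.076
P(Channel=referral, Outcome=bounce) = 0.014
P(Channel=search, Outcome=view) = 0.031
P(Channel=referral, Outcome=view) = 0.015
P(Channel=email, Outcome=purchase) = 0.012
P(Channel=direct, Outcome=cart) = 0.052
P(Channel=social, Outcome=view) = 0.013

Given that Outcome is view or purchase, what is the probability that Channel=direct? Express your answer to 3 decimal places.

0.223

P(Outcome=view) = 0.034 + 0.031 + 0.013 + 0.078 + 0.015 = 0.171.
P(Outcome=purchase) = 0.012 + 0.079 + 0.090 + 0.009 + 0.030 = 0.220.
P(Outcome ∈ {view, purchase}) = 0.171 + 0.220 = 0.391; P(Channel=direct, Outcome ∈ {view, purchase}) = 0.078 + 0.009 = 0.087.
P(Channel=direct | Outcome ∈ {view, purchase}) = 0.087/0.391 = 0.223.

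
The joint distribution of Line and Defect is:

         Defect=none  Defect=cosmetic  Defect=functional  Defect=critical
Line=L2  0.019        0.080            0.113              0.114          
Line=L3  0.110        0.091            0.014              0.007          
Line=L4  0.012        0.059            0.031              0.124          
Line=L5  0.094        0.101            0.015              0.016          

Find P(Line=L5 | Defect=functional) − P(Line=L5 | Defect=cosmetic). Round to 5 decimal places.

-0.21843

P(Defect=functional) = 0.113 + 0.014 + 0.031 + 0.015 = 0.173; P(Line=L5 | Defect=functional) = 0.015/0.173 = 0.086705.
P(Defect=cosmetic) = 0.080 + 0.091 + 0.059 + 0.101 = 0.331; P(Line=L5 | Defect=cosmetic) = 0.101/0.331 = 0.305136.
Difference = -0.21843.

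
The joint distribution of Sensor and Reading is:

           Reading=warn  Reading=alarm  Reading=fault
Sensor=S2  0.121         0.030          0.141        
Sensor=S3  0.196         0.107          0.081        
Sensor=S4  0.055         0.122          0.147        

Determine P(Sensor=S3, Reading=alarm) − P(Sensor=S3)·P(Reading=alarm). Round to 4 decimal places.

0.0075

P(Sensor=S3) = 0.196 + 0.107 + 0.081 = 0.384.
P(Reading=alarm) = 0.030 + 0.107 + 0.122 = 0.259.
P(Sensor=S3, Reading=alarm) − P(Sensor=S3)P(Reading=alarm) = 0.107 − 0.384×0.259 = 0.0075.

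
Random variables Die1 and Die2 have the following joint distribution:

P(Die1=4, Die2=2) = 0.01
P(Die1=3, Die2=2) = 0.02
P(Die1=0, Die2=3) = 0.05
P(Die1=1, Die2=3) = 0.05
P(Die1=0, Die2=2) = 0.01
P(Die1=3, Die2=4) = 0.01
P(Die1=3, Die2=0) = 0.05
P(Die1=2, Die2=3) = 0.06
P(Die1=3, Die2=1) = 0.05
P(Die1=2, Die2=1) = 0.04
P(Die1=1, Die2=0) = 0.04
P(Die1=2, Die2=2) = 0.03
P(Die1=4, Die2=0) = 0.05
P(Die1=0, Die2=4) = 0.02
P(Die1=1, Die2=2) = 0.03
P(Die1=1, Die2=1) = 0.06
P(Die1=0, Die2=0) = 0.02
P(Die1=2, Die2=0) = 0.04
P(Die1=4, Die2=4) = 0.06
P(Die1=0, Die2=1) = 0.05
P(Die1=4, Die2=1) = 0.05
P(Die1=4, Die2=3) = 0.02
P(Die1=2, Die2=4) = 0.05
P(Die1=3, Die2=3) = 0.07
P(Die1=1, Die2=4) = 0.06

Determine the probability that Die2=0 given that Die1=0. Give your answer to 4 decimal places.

0.1333

P(Die1=0) = 0.02 + 0.05 + 0.01 + 0.05 + 0.02 = 0.15.
P(Die2=0 | Die1=0) = 0.02/0.15 = 0.1333.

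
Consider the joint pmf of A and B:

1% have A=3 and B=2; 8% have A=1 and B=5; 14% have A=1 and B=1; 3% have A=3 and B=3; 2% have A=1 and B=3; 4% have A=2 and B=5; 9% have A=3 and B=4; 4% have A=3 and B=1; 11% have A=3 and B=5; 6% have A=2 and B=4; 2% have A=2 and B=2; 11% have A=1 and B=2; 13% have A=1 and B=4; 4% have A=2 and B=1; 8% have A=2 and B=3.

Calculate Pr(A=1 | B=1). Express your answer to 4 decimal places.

0.6364

P(B=1) = 0.14 + 0.04 + 0.04 = 0.22.
P(A=1 | B=1) = 0.14/0.22 = 0.6364.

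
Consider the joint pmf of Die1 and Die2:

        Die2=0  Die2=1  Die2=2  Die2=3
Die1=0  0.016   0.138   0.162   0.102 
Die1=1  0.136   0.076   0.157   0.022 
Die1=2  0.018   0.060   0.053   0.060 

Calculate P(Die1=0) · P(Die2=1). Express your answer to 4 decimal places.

P(Die1=0) = 0.016 + 0.138 + 0.162 + 0.102 = 0.418.
P(Die2=1) = 0.138 + 0.076 + 0.060 = 0.274.
Product: 0.418 × 0.274 = 0.1145.

0.1145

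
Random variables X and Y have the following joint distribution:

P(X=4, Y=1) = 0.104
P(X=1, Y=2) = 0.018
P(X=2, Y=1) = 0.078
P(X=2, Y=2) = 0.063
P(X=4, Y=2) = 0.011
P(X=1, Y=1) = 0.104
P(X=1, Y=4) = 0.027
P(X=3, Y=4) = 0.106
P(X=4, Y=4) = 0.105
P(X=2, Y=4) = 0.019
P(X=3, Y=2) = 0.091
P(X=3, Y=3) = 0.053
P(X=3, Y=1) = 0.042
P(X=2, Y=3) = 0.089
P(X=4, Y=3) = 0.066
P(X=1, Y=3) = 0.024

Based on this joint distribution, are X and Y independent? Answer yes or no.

P(X=3) = 0.292 and P(Y=1) = 0.328, so their product is 0.09578, but P(X=3, Y=1) = 0.042. Since these differ, X and Y are not independent.

no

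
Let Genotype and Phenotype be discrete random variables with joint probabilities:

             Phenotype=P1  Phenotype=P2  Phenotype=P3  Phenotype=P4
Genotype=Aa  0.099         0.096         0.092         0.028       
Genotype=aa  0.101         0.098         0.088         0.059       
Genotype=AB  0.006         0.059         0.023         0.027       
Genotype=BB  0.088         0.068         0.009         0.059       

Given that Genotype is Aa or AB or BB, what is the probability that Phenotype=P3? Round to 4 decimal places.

P(Genotype=Aa) = 0.099 + 0.096 + 0.092 + 0.028 = 0.315.
P(Genotype=AB) = 0.006 + 0.059 + 0.023 + 0.027 = 0.115.
P(Genotype=BB) = 0.088 + 0.068 + 0.009 + 0.059 = 0.224.
P(Genotype ∈ {Aa, AB, BB}) = 0.315 + 0.115 + 0.224 = 0.654; P(Phenotype=P3, Genotype ∈ {Aa, AB, BB}) = 0.092 + 0.023 + 0.009 = 0.124.
P(Phenotype=P3 | Genotype ∈ {Aa, AB, BB}) = 0.124/0.654 = 0.1896.

0.1896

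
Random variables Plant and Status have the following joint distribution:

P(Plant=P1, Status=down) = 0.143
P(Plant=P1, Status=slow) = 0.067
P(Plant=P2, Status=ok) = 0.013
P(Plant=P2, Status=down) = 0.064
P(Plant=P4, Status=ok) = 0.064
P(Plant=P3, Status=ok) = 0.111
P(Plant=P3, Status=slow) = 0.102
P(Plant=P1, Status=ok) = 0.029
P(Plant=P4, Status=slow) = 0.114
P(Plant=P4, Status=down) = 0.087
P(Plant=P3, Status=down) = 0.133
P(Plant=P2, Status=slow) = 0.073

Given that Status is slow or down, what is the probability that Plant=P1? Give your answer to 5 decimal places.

0.26820

P(Status=slow) = 0.067 + 0.073 + 0.102 + 0.114 = 0.356.
P(Status=down) = 0.143 + 0.064 + 0.133 + 0.087 = 0.427.
P(Status ∈ {slow, down}) = 0.356 + 0.427 = 0.783; P(Plant=P1, Status ∈ {slow, down}) = 0.067 + 0.143 = 0.210.
P(Plant=P1 | Status ∈ {slow, down}) = 0.210/0.783 = 0.26820.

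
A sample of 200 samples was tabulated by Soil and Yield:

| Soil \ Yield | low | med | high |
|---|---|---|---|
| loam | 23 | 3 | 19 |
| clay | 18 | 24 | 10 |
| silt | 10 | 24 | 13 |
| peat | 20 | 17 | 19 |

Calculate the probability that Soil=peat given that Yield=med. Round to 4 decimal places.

0.2500

Total with Yield=med: 3 + 24 + 24 + 17 = 68.
P(Soil=peat | Yield=med) = 17/68 = 0.2500.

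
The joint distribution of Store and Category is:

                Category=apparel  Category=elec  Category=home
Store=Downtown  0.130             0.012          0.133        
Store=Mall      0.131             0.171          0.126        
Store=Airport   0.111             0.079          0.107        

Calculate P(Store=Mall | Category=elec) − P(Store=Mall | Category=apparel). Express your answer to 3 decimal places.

0.301

P(Category=elec) = 0.012 + 0.171 + 0.079 = 0.262; P(Store=Mall | Category=elec) = 0.171/0.262 = 0.6527.
P(Category=apparel) = 0.130 + 0.131 + 0.111 = 0.372; P(Store=Mall | Category=apparel) = 0.131/0.372 = 0.3522.
Difference = 0.301.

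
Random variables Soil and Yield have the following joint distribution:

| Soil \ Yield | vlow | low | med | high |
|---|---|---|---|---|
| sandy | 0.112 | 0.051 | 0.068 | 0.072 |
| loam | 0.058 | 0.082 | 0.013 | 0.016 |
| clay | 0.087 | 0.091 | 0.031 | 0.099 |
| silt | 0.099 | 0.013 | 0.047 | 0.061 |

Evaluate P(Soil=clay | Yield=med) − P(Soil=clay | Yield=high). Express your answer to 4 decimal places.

P(Yield=med) = 0.068 + 0.013 + 0.031 + 0.047 = 0.159; P(Soil=clay | Yield=med) = 0.031/0.159 = 0.19497.
P(Yield=high) = 0.072 + 0.016 + 0.099 + 0.061 = 0.248; P(Soil=clay | Yield=high) = 0.099/0.248 = 0.39919.
Difference = -0.2042.

-0.2042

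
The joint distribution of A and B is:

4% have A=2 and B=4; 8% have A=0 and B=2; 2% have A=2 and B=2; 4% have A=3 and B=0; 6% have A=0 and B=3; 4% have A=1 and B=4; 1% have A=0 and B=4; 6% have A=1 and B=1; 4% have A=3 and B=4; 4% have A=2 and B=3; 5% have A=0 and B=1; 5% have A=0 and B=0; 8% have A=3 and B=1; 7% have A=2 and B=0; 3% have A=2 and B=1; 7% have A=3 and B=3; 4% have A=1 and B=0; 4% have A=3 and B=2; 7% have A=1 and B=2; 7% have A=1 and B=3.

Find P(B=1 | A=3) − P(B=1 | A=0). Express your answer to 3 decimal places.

P(A=3) = 0.04 + 0.08 + 0.04 + 0.07 + 0.04 = 0.27; P(B=1 | A=3) = 0.08/0.27 = 0.2963.
P(A=0) = 0.05 + 0.05 + 0.08 + 0.06 + 0.01 = 0.25; P(B=1 | A=0) = 0.05/0.25 = 0.2000.
Difference = 0.096.

0.096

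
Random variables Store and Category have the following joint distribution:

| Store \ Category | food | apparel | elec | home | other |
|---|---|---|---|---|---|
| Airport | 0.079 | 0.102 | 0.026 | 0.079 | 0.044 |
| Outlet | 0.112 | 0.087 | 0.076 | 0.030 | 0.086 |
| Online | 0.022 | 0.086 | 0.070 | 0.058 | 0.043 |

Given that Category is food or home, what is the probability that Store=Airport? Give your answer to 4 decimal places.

P(Category=food) = 0.079 + 0.112 + 0.022 = 0.213.
P(Category=home) = 0.079 + 0.030 + 0.058 = 0.167.
P(Category ∈ {food, home}) = 0.213 + 0.167 = 0.380; P(Store=Airport, Category ∈ {food, home}) = 0.079 + 0.079 = 0.158.
P(Store=Airport | Category ∈ {food, home}) = 0.158/0.380 = 0.4158.

0.4158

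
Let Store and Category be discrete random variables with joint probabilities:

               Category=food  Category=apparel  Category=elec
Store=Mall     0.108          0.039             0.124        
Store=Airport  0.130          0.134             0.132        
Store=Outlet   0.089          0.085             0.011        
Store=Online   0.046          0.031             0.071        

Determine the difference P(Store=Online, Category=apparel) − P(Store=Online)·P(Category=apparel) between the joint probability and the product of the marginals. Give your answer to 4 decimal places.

-0.0118

P(Store=Online) = 0.046 + 0.031 + 0.071 = 0.148.
P(Category=apparel) = 0.039 + 0.134 + 0.085 + 0.031 = 0.289.
P(Store=Online, Category=apparel) − P(Store=Online)P(Category=apparel) = 0.031 − 0.148×0.289 = -0.0118.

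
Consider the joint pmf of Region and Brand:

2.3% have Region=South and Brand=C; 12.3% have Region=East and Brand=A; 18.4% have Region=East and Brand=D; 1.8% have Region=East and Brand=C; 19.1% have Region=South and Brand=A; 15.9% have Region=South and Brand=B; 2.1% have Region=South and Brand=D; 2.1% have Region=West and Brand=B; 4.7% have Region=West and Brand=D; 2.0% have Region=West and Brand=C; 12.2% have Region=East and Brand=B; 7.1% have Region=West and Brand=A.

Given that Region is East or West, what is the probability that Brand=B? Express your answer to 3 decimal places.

0.236

P(Region=East) = 0.123 + 0.122 + 0.018 + 0.184 = 0.447.
P(Region=West) = 0.071 + 0.021 + 0.020 + 0.047 = 0.159.
P(Region ∈ {East, West}) = 0.447 + 0.159 = 0.606; P(Brand=B, Region ∈ {East, West}) = 0.122 + 0.021 = 0.143.
P(Brand=B | Region ∈ {East, West}) = 0.143/0.606 = 0.236.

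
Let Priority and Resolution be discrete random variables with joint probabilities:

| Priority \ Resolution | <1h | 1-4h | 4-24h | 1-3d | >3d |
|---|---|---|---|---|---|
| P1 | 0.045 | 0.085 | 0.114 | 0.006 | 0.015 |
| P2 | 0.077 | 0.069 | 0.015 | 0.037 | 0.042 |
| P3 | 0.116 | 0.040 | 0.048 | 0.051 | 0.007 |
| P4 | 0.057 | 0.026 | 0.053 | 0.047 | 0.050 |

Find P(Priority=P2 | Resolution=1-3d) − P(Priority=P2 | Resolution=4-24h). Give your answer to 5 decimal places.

P(Resolution=1-3d) = 0.006 + 0.037 + 0.051 + 0.047 = 0.141; P(Priority=P2 | Resolution=1-3d) = 0.037/0.141 = 0.262411.
P(Resolution=4-24h) = 0.114 + 0.015 + 0.048 + 0.053 = 0.230; P(Priority=P2 | Resolution=4-24h) = 0.015/0.230 = 0.065217.
Difference = 0.19719.

0.19719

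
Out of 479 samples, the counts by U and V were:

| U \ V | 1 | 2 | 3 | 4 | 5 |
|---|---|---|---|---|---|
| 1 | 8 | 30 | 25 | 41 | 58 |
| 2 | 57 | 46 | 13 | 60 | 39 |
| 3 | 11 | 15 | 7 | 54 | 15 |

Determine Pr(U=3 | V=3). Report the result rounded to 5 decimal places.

0.15556

Total with V=3: 25 + 13 + 7 = 45.
P(U=3 | V=3) = 7/45 = 0.15556.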